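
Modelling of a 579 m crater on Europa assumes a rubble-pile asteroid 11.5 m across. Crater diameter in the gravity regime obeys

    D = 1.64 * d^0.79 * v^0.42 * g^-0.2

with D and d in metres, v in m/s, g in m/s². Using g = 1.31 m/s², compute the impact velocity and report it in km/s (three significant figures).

Rearranging for v: v = [D / (1.64 · 11.5^0.79 · 1.31^-0.2)]^(1/0.42).
11.5^0.79 = 6.886
1.31^-0.2 = 0.9474
Denominator = 1.64 × 6.886 × 0.9474 = 10.70
D / 10.70 = 579 / 10.70 = 54.11
v = 54.11^(1/0.42) = 54.11^2.381 = 13395 m/s

v ≈ 13.4 km/s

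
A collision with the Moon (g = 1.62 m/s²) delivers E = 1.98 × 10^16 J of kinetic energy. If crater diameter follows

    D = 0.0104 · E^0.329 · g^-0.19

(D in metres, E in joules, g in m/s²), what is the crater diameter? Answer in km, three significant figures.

D ≈ 2.18 km

E^0.329 = (1.98 × 10^16)^0.329 = 2.299 × 10^5
g^-0.19 = 1.62^-0.19 = 0.9124
D = 0.0104 × 2.299 × 10^5 × 0.9124 = 2182 m
   = 2.182 km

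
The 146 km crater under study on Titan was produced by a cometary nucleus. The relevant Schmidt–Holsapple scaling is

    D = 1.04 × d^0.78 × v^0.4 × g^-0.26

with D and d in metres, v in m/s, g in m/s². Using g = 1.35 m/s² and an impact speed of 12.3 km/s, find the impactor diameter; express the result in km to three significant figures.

Rearranging for d: d = [D / (1.04 · 12300^0.4 · 1.35^-0.26)]^(1/0.78).
D = 146000 m.
12300^0.4 = 43.25
1.35^-0.26 = 0.9249
Denominator = 1.04 × 43.25 × 0.9249 = 41.60
D / 41.60 = 146000 / 41.60 = 3510
d = 3510^(1/0.78) = 3510^1.2821 = 35111 m

d ≈ 35.1 km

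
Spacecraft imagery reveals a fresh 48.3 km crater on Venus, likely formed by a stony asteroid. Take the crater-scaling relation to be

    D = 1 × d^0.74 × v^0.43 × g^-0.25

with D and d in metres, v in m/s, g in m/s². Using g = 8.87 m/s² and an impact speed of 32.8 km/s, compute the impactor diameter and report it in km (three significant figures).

d ≈ 10.6 km

Rearranging for d: d = [D / (1 · 32800^0.43 · 8.87^-0.25)]^(1/0.74).
D = 48300 m.
32800^0.43 = 87.46
8.87^-0.25 = 0.5795
Denominator = 1 × 87.46 × 0.5795 = 50.68
D / 50.68 = 48300 / 50.68 = 953.0
d = 953.0^(1/0.74) = 953.0^1.3514 = 10616 m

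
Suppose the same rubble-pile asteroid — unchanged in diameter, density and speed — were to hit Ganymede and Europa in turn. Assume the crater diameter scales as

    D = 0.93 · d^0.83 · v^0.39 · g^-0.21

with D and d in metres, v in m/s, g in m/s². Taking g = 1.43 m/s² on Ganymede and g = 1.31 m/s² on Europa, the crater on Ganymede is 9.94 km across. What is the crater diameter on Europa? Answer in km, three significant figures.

D ≈ 10.1 km

All impactor-dependent factors cancel in the ratio, leaving D_Europa/D_Ganymede = (g_Europa/g_Ganymede)^-0.21.
(1.31/1.43)^-0.21 = 0.9161^-0.21 = 1.019
D_Europa = 1.019 × 9.94 km = 10.1 km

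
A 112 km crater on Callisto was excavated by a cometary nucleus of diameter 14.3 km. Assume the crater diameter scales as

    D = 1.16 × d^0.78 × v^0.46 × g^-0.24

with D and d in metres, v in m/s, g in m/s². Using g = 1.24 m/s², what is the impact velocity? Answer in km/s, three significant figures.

v ≈ 6.91 km/s

Rearranging for v: v = [D / (1.16 · 14300^0.78 · 1.24^-0.24)]^(1/0.46).
D = 112000 m.
14300^0.78 = 1742
1.24^-0.24 = 0.9497
Denominator = 1.16 × 1742 × 0.9497 = 1919
D / 1919 = 112000 / 1919 = 58.36
v = 58.36^(1/0.46) = 58.36^2.1739 = 6908 m/s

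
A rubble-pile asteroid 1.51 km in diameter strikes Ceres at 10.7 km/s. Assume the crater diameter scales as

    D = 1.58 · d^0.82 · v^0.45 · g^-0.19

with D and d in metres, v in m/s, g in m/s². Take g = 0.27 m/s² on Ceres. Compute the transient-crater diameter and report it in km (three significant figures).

In SI units: d = 1510 m, v = 10700 m/s.
d^0.82 = 1510^0.82 = 404.4
v^0.45 = 10700^0.45 = 65.05
g^-0.19 = 0.27^-0.19 = 1.282
D = 1.58 × 404.4 × 65.05 × 1.282 = 53285 m
   = 53.28 km

D ≈ 53.3 km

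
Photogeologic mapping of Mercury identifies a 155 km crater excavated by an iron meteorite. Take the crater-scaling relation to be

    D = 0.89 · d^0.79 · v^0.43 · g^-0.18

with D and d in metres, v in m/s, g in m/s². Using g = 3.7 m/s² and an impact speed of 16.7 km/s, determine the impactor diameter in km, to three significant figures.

Rearranging for d: d = [D / (0.89 · 16700^0.43 · 3.7^-0.18)]^(1/0.79).
D = 155000 m.
16700^0.43 = 65.43
3.7^-0.18 = 0.7902
Denominator = 0.89 × 65.43 × 0.7902 = 46.02
D / 46.02 = 155000 / 46.02 = 3368
d = 3368^(1/0.79) = 3368^1.2658 = 29171 m

d ≈ 29.2 km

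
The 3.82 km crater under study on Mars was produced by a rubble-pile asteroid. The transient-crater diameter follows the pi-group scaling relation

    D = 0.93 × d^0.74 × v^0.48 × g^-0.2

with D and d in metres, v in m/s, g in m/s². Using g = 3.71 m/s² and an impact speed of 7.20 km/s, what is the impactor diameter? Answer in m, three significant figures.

Rearranging for d: d = [D / (0.93 · 7200^0.48 · 3.71^-0.2)]^(1/0.74).
D = 3820 m.
7200^0.48 = 71.04
3.71^-0.2 = 0.7694
Denominator = 0.93 × 71.04 × 0.7694 = 50.83
D / 50.83 = 3820 / 50.83 = 75.15
d = 75.15^(1/0.74) = 75.15^1.3514 = 342.9 m

d ≈ 343 m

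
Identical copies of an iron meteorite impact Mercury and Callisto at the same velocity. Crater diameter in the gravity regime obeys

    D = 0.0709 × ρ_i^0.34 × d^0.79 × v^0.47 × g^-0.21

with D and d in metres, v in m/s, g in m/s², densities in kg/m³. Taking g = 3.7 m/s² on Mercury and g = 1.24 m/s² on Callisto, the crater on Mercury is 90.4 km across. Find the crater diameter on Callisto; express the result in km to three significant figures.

D ≈ 114 km

All impactor-dependent factors cancel in the ratio, leaving D_Callisto/D_Mercury = (g_Callisto/g_Mercury)^-0.21.
(1.24/3.7)^-0.21 = 0.3351^-0.21 = 1.258
D_Callisto = 1.258 × 90.4 km = 114 km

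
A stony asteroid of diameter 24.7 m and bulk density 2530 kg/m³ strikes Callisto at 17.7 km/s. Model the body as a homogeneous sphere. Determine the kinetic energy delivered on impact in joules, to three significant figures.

v = 17700 m/s.
Mass m = (π/6) ρ d³ = (π/6) × 2530 × (24.7)³ = 1.996 × 10^7 kg
E = ½ m v² = 0.5 × 1.996 × 10^7 × (17700)² = 3.127 × 10^15 J

E ≈ 3.13 × 10^15 J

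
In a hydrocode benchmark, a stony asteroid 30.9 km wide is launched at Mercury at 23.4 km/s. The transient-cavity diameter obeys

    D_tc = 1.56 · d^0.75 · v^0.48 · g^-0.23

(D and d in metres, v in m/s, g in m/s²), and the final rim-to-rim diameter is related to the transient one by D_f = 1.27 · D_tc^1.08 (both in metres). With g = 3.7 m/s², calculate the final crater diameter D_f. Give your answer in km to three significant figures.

D_f ≈ 1180 km

In SI: d = 30900 m, v = 23400 m/s.
d^0.75 = 30900^0.75 = 2331
v^0.48 = 23400^0.48 = 125.1
g^-0.23 = 3.7^-0.23 = 0.7401
D_tc = 1.56 × 2331 × 125.1 × 0.7401 = 3.367 × 10^5 m
D_f = 1.27 × (3.367 × 10^5)^1.08 = 1.184 × 10^6 m
     = 1184 km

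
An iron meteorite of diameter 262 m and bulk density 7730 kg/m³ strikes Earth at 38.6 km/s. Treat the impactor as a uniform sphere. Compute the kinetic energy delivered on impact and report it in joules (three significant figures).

v = 38600 m/s.
Mass m = (π/6) ρ d³ = (π/6) × 7730 × (262)³ = 7.279 × 10^10 kg
E = ½ m v² = 0.5 × 7.279 × 10^10 × (38600)² = 5.423 × 10^19 J

E ≈ 5.42 × 10^19 J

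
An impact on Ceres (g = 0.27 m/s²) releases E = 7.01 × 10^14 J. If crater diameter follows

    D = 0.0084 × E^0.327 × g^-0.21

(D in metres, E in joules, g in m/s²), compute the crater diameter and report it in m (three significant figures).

D ≈ 791 m

E^0.327 = (7.01 × 10^14)^0.327 = 7.154 × 10^4
g^-0.21 = 0.27^-0.21 = 1.316
D = 0.0084 × 7.154 × 10^4 × 1.316 = 790.8 m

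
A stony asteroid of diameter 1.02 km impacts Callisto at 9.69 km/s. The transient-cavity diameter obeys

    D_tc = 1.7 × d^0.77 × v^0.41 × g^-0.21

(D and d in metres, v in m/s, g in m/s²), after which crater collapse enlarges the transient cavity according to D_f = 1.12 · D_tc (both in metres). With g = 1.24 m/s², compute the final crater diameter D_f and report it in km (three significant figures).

In SI: d = 1020 m, v = 9690 m/s.
d^0.77 = 1020^0.77 = 207.3
v^0.41 = 9690^0.41 = 43.09
g^-0.21 = 1.24^-0.21 = 0.9558
D_tc = 1.7 × 207.3 × 43.09 × 0.9558 = 14510 m
D_f = 1.12 × 14510 = 16251 m
     = 16.25 km

D_f ≈ 16.3 km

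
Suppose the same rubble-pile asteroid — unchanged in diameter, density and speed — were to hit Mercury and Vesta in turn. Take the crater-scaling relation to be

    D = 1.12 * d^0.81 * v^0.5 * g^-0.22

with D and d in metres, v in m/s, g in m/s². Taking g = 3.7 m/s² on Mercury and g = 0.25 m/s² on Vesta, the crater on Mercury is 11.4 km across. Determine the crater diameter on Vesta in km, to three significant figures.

D ≈ 20.6 km

All impactor-dependent factors cancel in the ratio, leaving D_Vesta/D_Mercury = (g_Vesta/g_Mercury)^-0.22.
(0.25/3.7)^-0.22 = 0.06757^-0.22 = 1.809
D_Vesta = 1.809 × 11.4 km = 20.6 km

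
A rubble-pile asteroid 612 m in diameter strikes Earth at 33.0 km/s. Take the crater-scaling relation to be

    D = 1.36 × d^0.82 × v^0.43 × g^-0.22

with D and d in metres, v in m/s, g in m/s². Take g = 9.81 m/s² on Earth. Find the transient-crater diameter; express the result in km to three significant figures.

In SI units: v = 33000 m/s.
d^0.82 = 612^0.82 = 192.8
v^0.43 = 33000^0.43 = 87.69
g^-0.22 = 9.81^-0.22 = 0.6051
D = 1.36 × 192.8 × 87.69 × 0.6051 = 13913 m
   = 13.91 km

D ≈ 13.9 km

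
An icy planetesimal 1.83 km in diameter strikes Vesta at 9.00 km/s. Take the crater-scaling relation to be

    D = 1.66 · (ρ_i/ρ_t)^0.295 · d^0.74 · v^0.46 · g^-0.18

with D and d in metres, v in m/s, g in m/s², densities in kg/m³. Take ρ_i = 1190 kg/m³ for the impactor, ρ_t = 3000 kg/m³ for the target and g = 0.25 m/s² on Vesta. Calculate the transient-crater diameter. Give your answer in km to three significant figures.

In SI units: d = 1830 m, v = 9000 m/s.
(ρ_i/ρ_t)^0.295 = (1190/3000)^0.295 = 0.7613
d^0.74 = 1830^0.74 = 259.5
v^0.46 = 9000^0.46 = 65.91
g^-0.18 = 0.25^-0.18 = 1.283
D = 1.66 × 0.7613 × 259.5 × 65.91 × 1.283 = 27732 m
   = 27.73 km

D ≈ 27.7 km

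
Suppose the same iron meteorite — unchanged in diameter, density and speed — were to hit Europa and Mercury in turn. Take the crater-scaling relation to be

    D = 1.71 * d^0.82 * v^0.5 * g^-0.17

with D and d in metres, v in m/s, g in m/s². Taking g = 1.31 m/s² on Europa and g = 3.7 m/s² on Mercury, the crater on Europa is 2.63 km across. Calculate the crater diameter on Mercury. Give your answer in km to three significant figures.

All impactor-dependent factors cancel in the ratio, leaving D_Mercury/D_Europa = (g_Mercury/g_Europa)^-0.17.
(3.7/1.31)^-0.17 = 2.824^-0.17 = 0.8382
D_Mercury = 0.8382 × 2.63 km = 2.20 km

D ≈ 2.20 km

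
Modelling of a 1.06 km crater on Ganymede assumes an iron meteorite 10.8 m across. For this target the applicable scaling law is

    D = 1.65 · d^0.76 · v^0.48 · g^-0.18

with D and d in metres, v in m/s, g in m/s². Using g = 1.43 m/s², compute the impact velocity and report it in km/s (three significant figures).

Rearranging for v: v = [D / (1.65 · 10.8^0.76 · 1.43^-0.18)]^(1/0.48).
D = 1060 m.
10.8^0.76 = 6.101
1.43^-0.18 = 0.9376
Denominator = 1.65 × 6.101 × 0.9376 = 9.438
D / 9.438 = 1060 / 9.438 = 112.3
v = 112.3^(1/0.48) = 112.3^2.0833 = 18688 m/s

v ≈ 18.7 km/s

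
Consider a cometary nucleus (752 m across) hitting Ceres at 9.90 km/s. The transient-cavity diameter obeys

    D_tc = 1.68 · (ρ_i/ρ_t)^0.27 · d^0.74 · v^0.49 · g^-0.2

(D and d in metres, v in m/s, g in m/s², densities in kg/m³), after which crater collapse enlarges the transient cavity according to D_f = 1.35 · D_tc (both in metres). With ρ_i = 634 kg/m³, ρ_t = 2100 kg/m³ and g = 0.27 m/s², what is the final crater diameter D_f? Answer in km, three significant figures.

v = 9900 m/s.
(ρ_i/ρ_t)^0.27 = (634/2100)^0.27 = 0.7237
d^0.74 = 752^0.74 = 134.4
v^0.49 = 9900^0.49 = 90.75
g^-0.2 = 0.27^-0.2 = 1.299
D_tc = 1.68 × 0.7237 × 134.4 × 90.75 × 1.299 = 19260 m
D_f = 1.35 × 19260 = 26001 m
     = 26.00 km

D_f ≈ 26.0 km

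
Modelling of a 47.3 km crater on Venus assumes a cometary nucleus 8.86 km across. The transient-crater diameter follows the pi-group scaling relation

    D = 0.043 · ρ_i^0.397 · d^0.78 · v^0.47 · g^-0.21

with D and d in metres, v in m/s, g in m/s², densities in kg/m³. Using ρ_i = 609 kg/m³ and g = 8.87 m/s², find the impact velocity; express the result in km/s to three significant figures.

Rearranging for v: v = [D / (0.043 · 609^0.397 · 8860^0.78 · 8.87^-0.21)]^(1/0.47).
D = 47300 m.
609^0.397 = 12.75
8860^0.78 = 1199
8.87^-0.21 = 0.6323
Denominator = 0.043 × 12.75 × 1199 × 0.6323 = 415.6
D / 415.6 = 47300 / 415.6 = 113.8
v = 113.8^(1/0.47) = 113.8^2.1277 = 23706 m/s

v ≈ 23.7 km/s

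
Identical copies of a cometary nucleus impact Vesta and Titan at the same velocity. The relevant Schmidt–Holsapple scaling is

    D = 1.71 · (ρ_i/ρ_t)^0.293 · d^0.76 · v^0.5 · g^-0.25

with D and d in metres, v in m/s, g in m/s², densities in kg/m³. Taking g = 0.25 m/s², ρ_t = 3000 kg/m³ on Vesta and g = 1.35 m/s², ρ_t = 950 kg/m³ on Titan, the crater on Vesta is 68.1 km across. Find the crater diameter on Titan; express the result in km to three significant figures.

D ≈ 62.6 km

The impactor-only factors (d, v, ρ_i) cancel in the ratio, leaving D_Titan/D_Vesta = (g_Titan/g_Vesta)^-0.25 · (ρ_t,Vesta/ρ_t,Titan)^0.293.
(1.35/0.25)^-0.25 = 5.400^-0.25 = 0.6560
(3000/950)^0.293 = 3.158^0.293 = 1.401
Ratio = 0.6560 × 1.401 = 0.9191
D_Titan = 0.9191 × 68.1 km = 62.6 km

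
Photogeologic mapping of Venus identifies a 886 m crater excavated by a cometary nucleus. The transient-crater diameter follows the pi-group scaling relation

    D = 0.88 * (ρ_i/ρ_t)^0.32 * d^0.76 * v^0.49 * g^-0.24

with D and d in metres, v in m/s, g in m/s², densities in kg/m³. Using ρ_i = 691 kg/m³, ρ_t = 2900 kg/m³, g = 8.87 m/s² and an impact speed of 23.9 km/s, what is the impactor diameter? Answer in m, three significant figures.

Rearranging for d: d = [D / (0.88 · (691/2900)^0.32 · 23900^0.49 · 8.87^-0.24)]^(1/0.76).
(691/2900)^0.32 = 0.6319
23900^0.49 = 139.8
8.87^-0.24 = 0.5922
Denominator = 0.88 × 0.6319 × 139.8 × 0.5922 = 46.04
D / 46.04 = 886 / 46.04 = 19.24
d = 19.24^(1/0.76) = 19.24^1.3158 = 48.95 m

d ≈ 49.0 m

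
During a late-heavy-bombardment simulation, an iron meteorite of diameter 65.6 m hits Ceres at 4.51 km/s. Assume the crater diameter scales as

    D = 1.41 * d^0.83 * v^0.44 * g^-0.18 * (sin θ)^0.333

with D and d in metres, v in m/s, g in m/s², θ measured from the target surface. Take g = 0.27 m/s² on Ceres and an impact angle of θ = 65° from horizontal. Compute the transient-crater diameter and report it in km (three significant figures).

D ≈ 2.26 km

In SI units: v = 4510 m/s.
d^0.83 = 65.6^0.83 = 32.21
v^0.44 = 4510^0.44 = 40.54
g^-0.18 = 0.27^-0.18 = 1.266
(sin 65°)^0.333 = 0.9063^0.333 = 0.9678
D = 1.41 × 32.21 × 40.54 × 1.266 × 0.9678 = 2256 m
   = 2.256 km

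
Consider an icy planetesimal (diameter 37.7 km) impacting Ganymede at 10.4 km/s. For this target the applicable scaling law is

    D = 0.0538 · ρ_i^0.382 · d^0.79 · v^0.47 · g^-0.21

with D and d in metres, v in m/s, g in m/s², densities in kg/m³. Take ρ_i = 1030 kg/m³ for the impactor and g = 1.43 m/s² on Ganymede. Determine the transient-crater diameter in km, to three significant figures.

D ≈ 225 km

In SI units: d = 37700 m, v = 10400 m/s.
ρ_i^0.382 = 1030^0.382 = 14.15
d^0.79 = 37700^0.79 = 4124
v^0.47 = 10400^0.47 = 77.27
g^-0.21 = 1.43^-0.21 = 0.9276
D = 0.0538 × 14.15 × 4124 × 77.27 × 0.9276 = 2.250 × 10^5 m
   = 225.0 km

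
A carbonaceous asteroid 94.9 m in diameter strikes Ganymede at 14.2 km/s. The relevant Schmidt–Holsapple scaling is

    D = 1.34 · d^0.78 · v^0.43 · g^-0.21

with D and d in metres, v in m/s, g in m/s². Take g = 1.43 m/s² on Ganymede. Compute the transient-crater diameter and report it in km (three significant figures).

In SI units: v = 14200 m/s.
d^0.78 = 94.9^0.78 = 34.86
v^0.43 = 14200^0.43 = 61.02
g^-0.21 = 1.43^-0.21 = 0.9276
D = 1.34 × 34.86 × 61.02 × 0.9276 = 2644 m
   = 2.644 km

D ≈ 2.64 km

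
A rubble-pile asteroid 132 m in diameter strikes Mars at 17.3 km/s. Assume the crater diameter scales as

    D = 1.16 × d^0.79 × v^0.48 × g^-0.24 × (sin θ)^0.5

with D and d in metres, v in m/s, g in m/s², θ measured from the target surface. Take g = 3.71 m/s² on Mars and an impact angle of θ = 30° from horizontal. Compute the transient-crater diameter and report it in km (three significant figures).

D ≈ 3.07 km

In SI units: v = 17300 m/s.
d^0.79 = 132^0.79 = 47.34
v^0.48 = 17300^0.48 = 108.2
g^-0.24 = 3.71^-0.24 = 0.7300
(sin 30°)^0.5 = 0.5000^0.5 = 0.7071
D = 1.16 × 47.34 × 108.2 × 0.7300 × 0.7071 = 3067 m
   = 3.067 km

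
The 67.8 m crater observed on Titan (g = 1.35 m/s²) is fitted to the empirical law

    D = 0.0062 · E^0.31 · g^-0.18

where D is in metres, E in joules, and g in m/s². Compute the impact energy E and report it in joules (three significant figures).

E ≈ 1.27 × 10^13 J

Rearranging: E = [D / (0.0062 · g^-0.18)]^(1/0.31).
g^-0.18 = 1.35^-0.18 = 0.9474
D / (0.0062 × 0.9474) = 67.8 / (5.874 × 10^-3) = 1.154 × 10^4
E = (1.154 × 10^4)^3.2258 = 1.270 × 10^13 J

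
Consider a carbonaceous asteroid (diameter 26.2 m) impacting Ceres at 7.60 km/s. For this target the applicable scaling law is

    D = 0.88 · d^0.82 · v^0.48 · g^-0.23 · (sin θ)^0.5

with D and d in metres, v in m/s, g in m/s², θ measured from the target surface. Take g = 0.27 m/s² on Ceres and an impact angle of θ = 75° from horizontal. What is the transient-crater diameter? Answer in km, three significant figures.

In SI units: v = 7600 m/s.
d^0.82 = 26.2^0.82 = 14.55
v^0.48 = 7600^0.48 = 72.91
g^-0.23 = 0.27^-0.23 = 1.351
(sin 75°)^0.5 = 0.9659^0.5 = 0.9828
D = 0.88 × 14.55 × 72.91 × 1.351 × 0.9828 = 1240 m
   = 1.240 km

D ≈ 1.24 km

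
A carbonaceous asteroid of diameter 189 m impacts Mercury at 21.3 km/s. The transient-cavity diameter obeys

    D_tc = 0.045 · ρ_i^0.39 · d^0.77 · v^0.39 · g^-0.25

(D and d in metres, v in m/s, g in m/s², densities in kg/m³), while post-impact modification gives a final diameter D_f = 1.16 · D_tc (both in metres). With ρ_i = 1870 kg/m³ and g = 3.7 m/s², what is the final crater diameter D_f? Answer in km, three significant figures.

D_f ≈ 1.96 km

v = 21300 m/s.
ρ_i^0.39 = 1870^0.39 = 18.88
d^0.77 = 189^0.77 = 56.61
v^0.39 = 21300^0.39 = 48.76
g^-0.25 = 3.7^-0.25 = 0.7210
D_tc = 0.045 × 18.88 × 56.61 × 48.76 × 0.7210 = 1691 m
D_f = 1.16 × 1691 = 1962 m
     = 1.962 km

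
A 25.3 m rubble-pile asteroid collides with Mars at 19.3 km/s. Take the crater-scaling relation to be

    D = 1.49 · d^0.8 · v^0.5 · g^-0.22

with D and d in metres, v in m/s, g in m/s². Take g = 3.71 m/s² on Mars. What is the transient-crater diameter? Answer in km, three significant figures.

In SI units: v = 19300 m/s.
d^0.8 = 25.3^0.8 = 13.26
v^0.5 = 19300^0.5 = 138.9
g^-0.22 = 3.71^-0.22 = 0.7494
D = 1.49 × 13.26 × 138.9 × 0.7494 = 2057 m
   = 2.057 km

D ≈ 2.06 km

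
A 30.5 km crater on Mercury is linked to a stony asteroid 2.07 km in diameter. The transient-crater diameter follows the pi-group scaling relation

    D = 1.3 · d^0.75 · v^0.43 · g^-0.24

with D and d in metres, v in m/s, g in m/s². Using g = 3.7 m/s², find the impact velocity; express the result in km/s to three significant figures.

v ≈ 49.8 km/s

Rearranging for v: v = [D / (1.3 · 2070^0.75 · 3.7^-0.24)]^(1/0.43).
D = 30500 m.
2070^0.75 = 306.9
3.7^-0.24 = 0.7305
Denominator = 1.3 × 306.9 × 0.7305 = 291.4
D / 291.4 = 30500 / 291.4 = 104.7
v = 104.7^(1/0.43) = 104.7^2.3256 = 49841 m/s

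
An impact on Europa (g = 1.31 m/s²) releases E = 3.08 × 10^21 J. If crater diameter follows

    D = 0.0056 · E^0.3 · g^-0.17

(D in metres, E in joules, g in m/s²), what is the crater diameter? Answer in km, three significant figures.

E^0.3 = (3.08 × 10^21)^0.3 = 2.796 × 10^6
g^-0.17 = 1.31^-0.17 = 0.9551
D = 0.0056 × 2.796 × 10^6 × 0.9551 = 14955 m
   = 14.95 km

D ≈ 15.0 km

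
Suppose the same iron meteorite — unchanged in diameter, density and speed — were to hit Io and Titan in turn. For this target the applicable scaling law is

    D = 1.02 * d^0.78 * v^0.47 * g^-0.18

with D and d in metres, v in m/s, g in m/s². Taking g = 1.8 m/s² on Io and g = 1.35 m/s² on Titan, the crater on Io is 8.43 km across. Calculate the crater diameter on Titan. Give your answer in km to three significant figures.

D ≈ 8.88 km

All impactor-dependent factors cancel in the ratio, leaving D_Titan/D_Io = (g_Titan/g_Io)^-0.18.
(1.35/1.8)^-0.18 = 0.7500^-0.18 = 1.053
D_Titan = 1.053 × 8.43 km = 8.88 km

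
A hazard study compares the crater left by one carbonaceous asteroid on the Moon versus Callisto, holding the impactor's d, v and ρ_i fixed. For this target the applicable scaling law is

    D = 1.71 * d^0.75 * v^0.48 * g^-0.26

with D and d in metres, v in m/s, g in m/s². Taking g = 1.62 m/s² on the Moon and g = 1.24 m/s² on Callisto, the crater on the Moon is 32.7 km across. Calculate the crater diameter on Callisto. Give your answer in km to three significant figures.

D ≈ 35.1 km

All impactor-dependent factors cancel in the ratio, leaving D_Callisto/D_Moon = (g_Callisto/g_Moon)^-0.26.
(1.24/1.62)^-0.26 = 0.7654^-0.26 = 1.072
D_Callisto = 1.072 × 32.7 km = 35.1 km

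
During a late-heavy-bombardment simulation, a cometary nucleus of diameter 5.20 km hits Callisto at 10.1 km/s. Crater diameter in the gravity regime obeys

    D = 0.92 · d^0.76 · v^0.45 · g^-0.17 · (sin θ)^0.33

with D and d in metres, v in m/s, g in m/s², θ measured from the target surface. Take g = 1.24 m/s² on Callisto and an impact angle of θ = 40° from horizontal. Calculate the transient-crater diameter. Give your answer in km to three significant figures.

In SI units: d = 5200 m, v = 10100 m/s.
d^0.76 = 5200^0.76 = 667.1
v^0.45 = 10100^0.45 = 63.38
g^-0.17 = 1.24^-0.17 = 0.9641
(sin 40°)^0.33 = 0.6428^0.33 = 0.8643
D = 0.92 × 667.1 × 63.38 × 0.9641 × 0.8643 = 32413 m
   = 32.41 km

D ≈ 32.4 km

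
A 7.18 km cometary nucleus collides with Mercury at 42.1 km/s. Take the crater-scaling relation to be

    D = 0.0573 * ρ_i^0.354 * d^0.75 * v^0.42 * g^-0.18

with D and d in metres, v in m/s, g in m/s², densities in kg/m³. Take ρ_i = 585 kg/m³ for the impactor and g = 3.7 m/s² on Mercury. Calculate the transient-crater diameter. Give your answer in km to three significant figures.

D ≈ 29.5 km

In SI units: d = 7180 m, v = 42100 m/s.
ρ_i^0.354 = 585^0.354 = 9.541
d^0.75 = 7180^0.75 = 780.0
v^0.42 = 42100^0.42 = 87.54
g^-0.18 = 3.7^-0.18 = 0.7902
D = 0.0573 × 9.541 × 780.0 × 87.54 × 0.7902 = 29498 m
   = 29.50 km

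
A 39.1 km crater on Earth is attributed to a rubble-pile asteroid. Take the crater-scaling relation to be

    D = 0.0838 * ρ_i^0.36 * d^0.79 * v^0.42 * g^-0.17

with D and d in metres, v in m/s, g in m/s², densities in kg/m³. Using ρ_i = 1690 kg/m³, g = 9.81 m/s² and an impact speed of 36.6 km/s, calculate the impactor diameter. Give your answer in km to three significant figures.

d ≈ 3.11 km

Rearranging for d: d = [D / (0.0838 · 1690^0.36 · 36600^0.42 · 9.81^-0.17)]^(1/0.79).
D = 39100 m.
1690^0.36 = 14.52
36600^0.42 = 82.54
9.81^-0.17 = 0.6783
Denominator = 0.0838 × 14.52 × 82.54 × 0.6783 = 68.12
D / 68.12 = 39100 / 68.12 = 574.0
d = 574.0^(1/0.79) = 574.0^1.2658 = 3106 m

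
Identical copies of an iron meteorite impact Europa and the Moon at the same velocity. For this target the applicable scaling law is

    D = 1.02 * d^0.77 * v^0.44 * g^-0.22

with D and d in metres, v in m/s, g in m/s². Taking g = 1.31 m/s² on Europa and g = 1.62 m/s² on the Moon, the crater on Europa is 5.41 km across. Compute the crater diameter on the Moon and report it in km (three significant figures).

All impactor-dependent factors cancel in the ratio, leaving D_Moon/D_Europa = (g_Moon/g_Europa)^-0.22.
(1.62/1.31)^-0.22 = 1.237^-0.22 = 0.9543
D_Moon = 0.9543 × 5.41 km = 5.16 km

D ≈ 5.16 km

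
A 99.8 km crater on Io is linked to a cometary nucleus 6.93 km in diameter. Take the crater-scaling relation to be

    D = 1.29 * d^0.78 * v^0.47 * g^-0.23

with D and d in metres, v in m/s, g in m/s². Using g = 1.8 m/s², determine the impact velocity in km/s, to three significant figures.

v ≈ 14.2 km/s

Rearranging for v: v = [D / (1.29 · 6930^0.78 · 1.8^-0.23)]^(1/0.47).
D = 99800 m.
6930^0.78 = 990.3
1.8^-0.23 = 0.8735
Denominator = 1.29 × 990.3 × 0.8735 = 1116
D / 1116 = 99800 / 1116 = 89.43
v = 89.43^(1/0.47) = 89.43^2.1277 = 14196 m/s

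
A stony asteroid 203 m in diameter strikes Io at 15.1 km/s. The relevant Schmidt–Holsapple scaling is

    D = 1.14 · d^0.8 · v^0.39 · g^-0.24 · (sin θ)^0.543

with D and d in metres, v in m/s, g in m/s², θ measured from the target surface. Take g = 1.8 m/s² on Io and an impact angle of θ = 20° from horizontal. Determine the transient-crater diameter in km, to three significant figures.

D ≈ 1.65 km

In SI units: v = 15100 m/s.
d^0.8 = 203^0.8 = 70.15
v^0.39 = 15100^0.39 = 42.64
g^-0.24 = 1.8^-0.24 = 0.8684
(sin 20°)^0.543 = 0.3420^0.543 = 0.5584
D = 1.14 × 70.15 × 42.64 × 0.8684 × 0.5584 = 1654 m
   = 1.654 km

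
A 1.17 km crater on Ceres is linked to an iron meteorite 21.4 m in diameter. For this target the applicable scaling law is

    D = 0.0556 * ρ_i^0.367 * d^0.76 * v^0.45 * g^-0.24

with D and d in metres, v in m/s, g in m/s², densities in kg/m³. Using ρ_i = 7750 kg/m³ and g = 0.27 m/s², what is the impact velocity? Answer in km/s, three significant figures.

v ≈ 7.67 km/s

Rearranging for v: v = [D / (0.0556 · 7750^0.367 · 21.4^0.76 · 0.27^-0.24)]^(1/0.45).
D = 1170 m.
7750^0.367 = 26.75
21.4^0.76 = 10.26
0.27^-0.24 = 1.369
Denominator = 0.0556 × 26.75 × 10.26 × 1.369 = 20.89
D / 20.89 = 1170 / 20.89 = 56.01
v = 56.01^(1/0.45) = 56.01^2.2222 = 7674 m/s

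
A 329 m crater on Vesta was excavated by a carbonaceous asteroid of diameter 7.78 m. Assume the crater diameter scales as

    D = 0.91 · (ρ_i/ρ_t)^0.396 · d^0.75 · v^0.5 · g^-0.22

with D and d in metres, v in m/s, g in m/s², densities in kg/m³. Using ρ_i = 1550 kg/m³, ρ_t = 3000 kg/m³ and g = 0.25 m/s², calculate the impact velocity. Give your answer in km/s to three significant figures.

v ≈ 5.52 km/s

Rearranging for v: v = [D / (0.91 · (1550/3000)^0.396 · 7.78^0.75 · 0.25^-0.22)]^(1/0.5).
(1550/3000)^0.396 = 0.7699
7.78^0.75 = 4.658
0.25^-0.22 = 1.357
Denominator = 0.91 × 0.7699 × 4.658 × 1.357 = 4.428
D / 4.428 = 329 / 4.428 = 74.30
v = 74.30^(1/0.5) = 74.30^2 = 5520 m/s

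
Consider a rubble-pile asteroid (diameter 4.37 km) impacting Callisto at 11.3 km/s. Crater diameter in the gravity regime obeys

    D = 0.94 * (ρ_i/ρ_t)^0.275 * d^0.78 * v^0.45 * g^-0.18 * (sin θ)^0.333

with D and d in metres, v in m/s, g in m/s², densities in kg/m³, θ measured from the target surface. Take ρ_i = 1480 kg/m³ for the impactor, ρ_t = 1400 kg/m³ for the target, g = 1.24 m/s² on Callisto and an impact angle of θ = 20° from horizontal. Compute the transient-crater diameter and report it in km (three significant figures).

In SI units: d = 4370 m, v = 11300 m/s.
(ρ_i/ρ_t)^0.275 = (1480/1400)^0.275 = 1.015
d^0.78 = 4370^0.78 = 691.2
v^0.45 = 11300^0.45 = 66.66
g^-0.18 = 1.24^-0.18 = 0.9620
(sin 20°)^0.333 = 0.3420^0.333 = 0.6996
D = 0.94 × 1.015 × 691.2 × 66.66 × 0.9620 × 0.6996 = 29586 m
   = 29.59 km

D ≈ 29.6 km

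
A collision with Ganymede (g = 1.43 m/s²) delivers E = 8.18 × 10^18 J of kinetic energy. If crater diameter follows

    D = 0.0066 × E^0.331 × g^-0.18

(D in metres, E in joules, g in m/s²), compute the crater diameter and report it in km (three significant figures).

D ≈ 11.3 km

E^0.331 = (8.18 × 10^18)^0.331 = 1.820 × 10^6
g^-0.18 = 1.43^-0.18 = 0.9376
D = 0.0066 × 1.820 × 10^6 × 0.9376 = 11262 m
   = 11.26 km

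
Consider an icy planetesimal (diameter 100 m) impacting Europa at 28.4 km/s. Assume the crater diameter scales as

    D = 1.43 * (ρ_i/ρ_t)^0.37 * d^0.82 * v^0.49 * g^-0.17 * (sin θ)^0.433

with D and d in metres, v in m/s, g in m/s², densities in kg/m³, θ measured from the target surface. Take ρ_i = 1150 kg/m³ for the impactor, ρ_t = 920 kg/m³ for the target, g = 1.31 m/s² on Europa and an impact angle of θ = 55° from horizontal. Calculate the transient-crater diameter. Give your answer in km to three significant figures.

In SI units: v = 28400 m/s.
(ρ_i/ρ_t)^0.37 = (1150/920)^0.37 = 1.086
d^0.82 = 100^0.82 = 43.65
v^0.49 = 28400^0.49 = 152.1
g^-0.17 = 1.31^-0.17 = 0.9551
(sin 55°)^0.433 = 0.8192^0.433 = 0.9173
D = 1.43 × 1.086 × 43.65 × 152.1 × 0.9551 × 0.9173 = 9033 m
   = 9.033 km

D ≈ 9.03 km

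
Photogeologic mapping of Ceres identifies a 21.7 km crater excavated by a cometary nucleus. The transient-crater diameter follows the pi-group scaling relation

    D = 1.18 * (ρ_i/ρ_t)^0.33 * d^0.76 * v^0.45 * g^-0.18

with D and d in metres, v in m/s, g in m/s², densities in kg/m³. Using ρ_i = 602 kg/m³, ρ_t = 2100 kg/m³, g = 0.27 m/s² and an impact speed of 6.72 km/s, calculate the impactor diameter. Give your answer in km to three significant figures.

d ≈ 2.79 km

Rearranging for d: d = [D / (1.18 · (602/2100)^0.33 · 6720^0.45 · 0.27^-0.18)]^(1/0.76).
D = 21700 m.
(602/2100)^0.33 = 0.6621
6720^0.45 = 52.76
0.27^-0.18 = 1.266
Denominator = 1.18 × 0.6621 × 52.76 × 1.266 = 52.18
D / 52.18 = 21700 / 52.18 = 415.9
d = 415.9^(1/0.76) = 415.9^1.3158 = 2793 m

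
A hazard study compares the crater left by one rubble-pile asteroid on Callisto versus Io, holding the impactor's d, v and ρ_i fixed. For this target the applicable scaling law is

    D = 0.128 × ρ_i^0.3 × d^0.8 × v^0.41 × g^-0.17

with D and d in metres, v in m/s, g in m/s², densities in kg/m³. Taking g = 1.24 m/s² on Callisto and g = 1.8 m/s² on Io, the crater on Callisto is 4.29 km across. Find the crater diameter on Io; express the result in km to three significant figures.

All impactor-dependent factors cancel in the ratio, leaving D_Io/D_Callisto = (g_Io/g_Callisto)^-0.17.
(1.8/1.24)^-0.17 = 1.452^-0.17 = 0.9386
D_Io = 0.9386 × 4.29 km = 4.03 km

D ≈ 4.03 km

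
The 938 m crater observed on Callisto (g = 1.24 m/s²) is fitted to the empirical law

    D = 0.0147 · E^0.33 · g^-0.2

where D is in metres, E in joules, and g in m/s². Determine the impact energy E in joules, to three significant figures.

E ≈ 4.14 × 10^14 J

Rearranging: E = [D / (0.0147 · g^-0.2)]^(1/0.33).
g^-0.2 = 1.24^-0.2 = 0.9579
D / (0.0147 × 0.9579) = 938 / (0.01408) = 6.662 × 10^4
E = (6.662 × 10^4)^3.0303 = 4.140 × 10^14 J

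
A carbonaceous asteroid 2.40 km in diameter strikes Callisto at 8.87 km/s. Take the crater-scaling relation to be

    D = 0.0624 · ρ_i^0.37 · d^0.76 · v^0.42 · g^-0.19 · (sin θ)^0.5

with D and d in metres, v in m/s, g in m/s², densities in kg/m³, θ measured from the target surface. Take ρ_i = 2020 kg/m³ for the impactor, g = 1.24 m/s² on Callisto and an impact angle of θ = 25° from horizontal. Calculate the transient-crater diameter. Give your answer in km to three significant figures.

In SI units: d = 2400 m, v = 8870 m/s.
ρ_i^0.37 = 2020^0.37 = 16.71
d^0.76 = 2400^0.76 = 370.6
v^0.42 = 8870^0.42 = 45.51
g^-0.19 = 1.24^-0.19 = 0.9600
(sin 25°)^0.5 = 0.4226^0.5 = 0.6501
D = 0.0624 × 16.71 × 370.6 × 45.51 × 0.9600 × 0.6501 = 10976 m
   = 10.98 km

D ≈ 11.0 km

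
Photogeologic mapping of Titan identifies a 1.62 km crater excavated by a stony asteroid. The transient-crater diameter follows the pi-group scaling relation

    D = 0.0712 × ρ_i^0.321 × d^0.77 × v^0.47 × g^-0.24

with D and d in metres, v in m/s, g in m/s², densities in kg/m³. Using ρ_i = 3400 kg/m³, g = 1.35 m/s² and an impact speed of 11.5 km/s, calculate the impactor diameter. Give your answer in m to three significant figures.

Rearranging for d: d = [D / (0.0712 · 3400^0.321 · 11500^0.47 · 1.35^-0.24)]^(1/0.77).
D = 1620 m.
3400^0.321 = 13.60
11500^0.47 = 81.01
1.35^-0.24 = 0.9305
Denominator = 0.0712 × 13.60 × 81.01 × 0.9305 = 72.99
D / 72.99 = 1620 / 72.99 = 22.19
d = 22.19^(1/0.77) = 22.19^1.2987 = 56.01 m

d ≈ 56.0 m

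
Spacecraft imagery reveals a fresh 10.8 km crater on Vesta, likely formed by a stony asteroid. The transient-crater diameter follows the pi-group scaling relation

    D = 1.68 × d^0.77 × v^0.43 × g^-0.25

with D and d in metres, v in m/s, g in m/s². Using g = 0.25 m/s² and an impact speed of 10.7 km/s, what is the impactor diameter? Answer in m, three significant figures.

d ≈ 316 m

Rearranging for d: d = [D / (1.68 · 10700^0.43 · 0.25^-0.25)]^(1/0.77).
D = 10800 m.
10700^0.43 = 54.03
0.25^-0.25 = 1.414
Denominator = 1.68 × 54.03 × 1.414 = 128.3
D / 128.3 = 10800 / 128.3 = 84.18
d = 84.18^(1/0.77) = 84.18^1.2987 = 316.4 m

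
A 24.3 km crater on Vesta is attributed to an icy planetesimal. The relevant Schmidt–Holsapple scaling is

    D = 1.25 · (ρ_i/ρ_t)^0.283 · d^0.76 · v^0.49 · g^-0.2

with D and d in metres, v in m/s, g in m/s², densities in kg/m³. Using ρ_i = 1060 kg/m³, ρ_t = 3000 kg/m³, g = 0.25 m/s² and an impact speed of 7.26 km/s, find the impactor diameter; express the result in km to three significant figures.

d ≈ 1.46 km

Rearranging for d: d = [D / (1.25 · (1060/3000)^0.283 · 7260^0.49 · 0.25^-0.2)]^(1/0.76).
D = 24300 m.
(1060/3000)^0.283 = 0.7450
7260^0.49 = 77.96
0.25^-0.2 = 1.320
Denominator = 1.25 × 0.7450 × 77.96 × 1.320 = 95.83
D / 95.83 = 24300 / 95.83 = 253.6
d = 253.6^(1/0.76) = 253.6^1.3158 = 1457 m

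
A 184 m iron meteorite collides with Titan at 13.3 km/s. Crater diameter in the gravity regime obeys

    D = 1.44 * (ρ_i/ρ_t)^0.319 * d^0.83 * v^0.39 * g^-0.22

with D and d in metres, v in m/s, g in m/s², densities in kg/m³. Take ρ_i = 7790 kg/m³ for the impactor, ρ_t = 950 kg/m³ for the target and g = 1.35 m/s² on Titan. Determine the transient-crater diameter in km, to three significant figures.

In SI units: v = 13300 m/s.
(ρ_i/ρ_t)^0.319 = (7790/950)^0.319 = 1.957
d^0.83 = 184^0.83 = 75.82
v^0.39 = 13300^0.39 = 40.58
g^-0.22 = 1.35^-0.22 = 0.9361
D = 1.44 × 1.957 × 75.82 × 40.58 × 0.9361 = 8117 m
   = 8.117 km

D ≈ 8.12 km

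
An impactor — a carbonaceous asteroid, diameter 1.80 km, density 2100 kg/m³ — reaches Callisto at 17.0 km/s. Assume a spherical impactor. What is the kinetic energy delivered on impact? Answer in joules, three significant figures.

E ≈ 9.27 × 10^20 J

d = 1800 m; v = 17000 m/s.
Mass m = (π/6) ρ d³ = (π/6) × 2100 × (1800)³ = 6.413 × 10^12 kg
E = ½ m v² = 0.5 × 6.413 × 10^12 × (17000)² = 9.267 × 10^20 J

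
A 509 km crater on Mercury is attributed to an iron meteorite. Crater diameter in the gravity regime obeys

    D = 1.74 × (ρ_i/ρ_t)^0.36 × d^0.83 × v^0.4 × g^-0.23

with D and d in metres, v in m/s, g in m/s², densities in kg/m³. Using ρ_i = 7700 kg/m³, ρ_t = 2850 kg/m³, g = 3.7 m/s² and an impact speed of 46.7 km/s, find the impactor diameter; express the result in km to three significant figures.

d ≈ 20.2 km

Rearranging for d: d = [D / (1.74 · (7700/2850)^0.36 · 46700^0.4 · 3.7^-0.23)]^(1/0.83).
D = 509000 m.
(7700/2850)^0.36 = 1.430
46700^0.4 = 73.74
3.7^-0.23 = 0.7401
Denominator = 1.74 × 1.430 × 73.74 × 0.7401 = 135.8
D / 135.8 = 509000 / 135.8 = 3748
d = 3748^(1/0.83) = 3748^1.2048 = 20217 m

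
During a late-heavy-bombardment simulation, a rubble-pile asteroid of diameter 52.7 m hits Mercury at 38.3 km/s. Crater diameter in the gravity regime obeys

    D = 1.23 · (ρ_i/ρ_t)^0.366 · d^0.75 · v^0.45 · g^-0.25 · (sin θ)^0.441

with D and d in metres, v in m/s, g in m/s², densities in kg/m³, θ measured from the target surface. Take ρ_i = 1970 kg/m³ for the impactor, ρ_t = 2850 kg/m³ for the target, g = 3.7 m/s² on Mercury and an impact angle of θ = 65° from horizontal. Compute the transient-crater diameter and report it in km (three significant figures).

D ≈ 1.68 km

In SI units: v = 38300 m/s.
(ρ_i/ρ_t)^0.366 = (1970/2850)^0.366 = 0.8736
d^0.75 = 52.7^0.75 = 19.56
v^0.45 = 38300^0.45 = 115.5
g^-0.25 = 3.7^-0.25 = 0.7210
(sin 65°)^0.441 = 0.9063^0.441 = 0.9575
D = 1.23 × 0.8736 × 19.56 × 115.5 × 0.7210 × 0.9575 = 1676 m
   = 1.676 km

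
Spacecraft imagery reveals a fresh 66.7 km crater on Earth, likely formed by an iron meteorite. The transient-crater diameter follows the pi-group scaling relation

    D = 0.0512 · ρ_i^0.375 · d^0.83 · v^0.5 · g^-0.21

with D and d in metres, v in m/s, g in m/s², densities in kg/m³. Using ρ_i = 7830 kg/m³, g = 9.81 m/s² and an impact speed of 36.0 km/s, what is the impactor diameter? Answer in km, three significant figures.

Rearranging for d: d = [D / (0.0512 · 7830^0.375 · 36000^0.5 · 9.81^-0.21)]^(1/0.83).
D = 66700 m.
7830^0.375 = 28.85
36000^0.5 = 189.7
9.81^-0.21 = 0.6191
Denominator = 0.0512 × 28.85 × 189.7 × 0.6191 = 173.5
D / 173.5 = 66700 / 173.5 = 384.4
d = 384.4^(1/0.83) = 384.4^1.2048 = 1301 m

d ≈ 1.30 km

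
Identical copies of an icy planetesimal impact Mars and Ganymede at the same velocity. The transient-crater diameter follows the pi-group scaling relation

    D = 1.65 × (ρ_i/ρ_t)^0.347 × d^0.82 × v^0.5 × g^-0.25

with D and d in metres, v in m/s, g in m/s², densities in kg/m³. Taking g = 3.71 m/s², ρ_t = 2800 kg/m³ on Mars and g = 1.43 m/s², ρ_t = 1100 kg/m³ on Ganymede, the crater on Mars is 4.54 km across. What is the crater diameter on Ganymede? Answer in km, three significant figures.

The impactor-only factors (d, v, ρ_i) cancel in the ratio, leaving D_Ganymede/D_Mars = (g_Ganymede/g_Mars)^-0.25 · (ρ_t,Mars/ρ_t,Ganymede)^0.347.
(1.43/3.71)^-0.25 = 0.3854^-0.25 = 1.269
(2800/1100)^0.347 = 2.545^0.347 = 1.383
Ratio = 1.269 × 1.383 = 1.755
D_Ganymede = 1.755 × 4.54 km = 7.97 km

D ≈ 7.97 km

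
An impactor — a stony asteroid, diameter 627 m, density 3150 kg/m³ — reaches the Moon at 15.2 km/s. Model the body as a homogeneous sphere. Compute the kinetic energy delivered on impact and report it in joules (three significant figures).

E ≈ 4.70 × 10^19 J

v = 15200 m/s.
Mass m = (π/6) ρ d³ = (π/6) × 3150 × (627)³ = 4.065 × 10^11 kg
E = ½ m v² = 0.5 × 4.065 × 10^11 × (15200)² = 4.696 × 10^19 J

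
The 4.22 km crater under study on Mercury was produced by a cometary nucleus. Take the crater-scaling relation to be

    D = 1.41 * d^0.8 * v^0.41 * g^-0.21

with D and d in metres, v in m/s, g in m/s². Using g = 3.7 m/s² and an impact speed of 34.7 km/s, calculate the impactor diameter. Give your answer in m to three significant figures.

Rearranging for d: d = [D / (1.41 · 34700^0.41 · 3.7^-0.21)]^(1/0.8).
D = 4220 m.
34700^0.41 = 72.70
3.7^-0.21 = 0.7598
Denominator = 1.41 × 72.70 × 0.7598 = 77.88
D / 77.88 = 4220 / 77.88 = 54.19
d = 54.19^(1/0.8) = 54.19^1.25 = 147.0 m

d ≈ 147 m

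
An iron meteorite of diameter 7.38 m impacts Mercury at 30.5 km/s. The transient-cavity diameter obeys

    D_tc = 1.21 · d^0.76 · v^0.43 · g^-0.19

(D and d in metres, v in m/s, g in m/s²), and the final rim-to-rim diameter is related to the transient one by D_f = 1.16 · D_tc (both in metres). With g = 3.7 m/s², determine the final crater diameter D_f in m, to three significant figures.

D_f ≈ 424 m

v = 30500 m/s.
d^0.76 = 7.38^0.76 = 4.568
v^0.43 = 30500^0.43 = 84.77
g^-0.19 = 3.7^-0.19 = 0.7799
D_tc = 1.21 × 4.568 × 84.77 × 0.7799 = 365.4 m
D_f = 1.16 × 365.4 = 423.9 m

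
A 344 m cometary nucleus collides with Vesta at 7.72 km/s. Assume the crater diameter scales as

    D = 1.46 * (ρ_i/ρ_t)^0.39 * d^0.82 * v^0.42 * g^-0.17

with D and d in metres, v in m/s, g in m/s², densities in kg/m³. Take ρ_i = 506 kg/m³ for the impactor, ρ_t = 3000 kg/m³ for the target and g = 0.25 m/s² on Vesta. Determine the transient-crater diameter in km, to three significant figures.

D ≈ 4.76 km

In SI units: v = 7720 m/s.
(ρ_i/ρ_t)^0.39 = (506/3000)^0.39 = 0.4995
d^0.82 = 344^0.82 = 120.2
v^0.42 = 7720^0.42 = 42.93
g^-0.17 = 0.25^-0.17 = 1.266
D = 1.46 × 0.4995 × 120.2 × 42.93 × 1.266 = 4764 m
   = 4.764 km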